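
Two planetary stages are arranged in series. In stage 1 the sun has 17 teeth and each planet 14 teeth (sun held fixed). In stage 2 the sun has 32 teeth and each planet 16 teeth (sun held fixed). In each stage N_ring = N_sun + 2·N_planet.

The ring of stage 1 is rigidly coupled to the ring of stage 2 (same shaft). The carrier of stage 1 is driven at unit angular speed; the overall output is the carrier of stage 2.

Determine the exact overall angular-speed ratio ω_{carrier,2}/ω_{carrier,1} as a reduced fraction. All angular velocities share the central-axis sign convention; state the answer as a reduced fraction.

Stage 1: N_ring = 17 + 2·14 = 45
Stage 1: 17(ω_s−ω_c) = −45(ω_r−ω_c),  ω_s=0, ω_c=1
Stage 1: ω_r = 1 − (17/45)(0−1) = 62/45
  ⇒ ω_r¹/ω_c¹ = 62/45
Stage 2: N_ring = 32 + 2·16 = 64
Stage 2: 32(ω_s−ω_c) = −64(ω_r−ω_c),  ω_s=0, ω_r=1
Stage 2: 32(0−ω_c) = −64(1−ω_c)  ⇒  96ω_c = 64  ⇒  ω_c = 2/3
  ⇒ ω_c²/ω_r² = 2/3
Coupling ω_r² = ω_r¹ ⇒ overall = 62/45 × 2/3 = 124/135

124/135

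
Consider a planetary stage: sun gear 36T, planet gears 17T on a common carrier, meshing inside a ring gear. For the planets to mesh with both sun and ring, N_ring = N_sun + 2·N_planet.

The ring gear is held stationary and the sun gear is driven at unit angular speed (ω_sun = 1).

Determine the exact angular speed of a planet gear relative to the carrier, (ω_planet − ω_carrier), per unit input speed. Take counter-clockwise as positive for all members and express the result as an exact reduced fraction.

-1260/901

N_ring = 36 + 2·17 = 70
36(ω_s−ω_c) = −70(ω_r−ω_c),  ω_r=0, ω_s=1
36(1−ω_c) = −70(0−ω_c)  ⇒  106ω_c = 36  ⇒  ω_c = 18/53
sun–planet: 36·(1−18/53) = −17·(ω_p−ω_c)  ⇒  ω_p−ω_c = −(36/17)·(35/53) = -1260/901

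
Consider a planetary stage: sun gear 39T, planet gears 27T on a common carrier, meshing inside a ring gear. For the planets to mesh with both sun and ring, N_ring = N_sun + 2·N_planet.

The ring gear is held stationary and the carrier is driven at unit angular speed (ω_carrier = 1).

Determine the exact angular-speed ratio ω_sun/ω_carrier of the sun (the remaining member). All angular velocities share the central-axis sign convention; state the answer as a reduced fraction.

N_ring = 39 + 2·27 = 93
39(ω_s−ω_c) = −93(ω_r−ω_c),  ω_r=0, ω_c=1
ω_s = 1 − (93/39)(0−1) = 44/13
ω_s/ω_c = 44/13

44/13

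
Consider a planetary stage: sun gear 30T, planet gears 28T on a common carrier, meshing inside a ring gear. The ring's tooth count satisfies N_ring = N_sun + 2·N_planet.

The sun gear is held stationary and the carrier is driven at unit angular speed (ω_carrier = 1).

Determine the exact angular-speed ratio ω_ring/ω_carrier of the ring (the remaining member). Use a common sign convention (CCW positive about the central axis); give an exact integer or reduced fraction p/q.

N_ring = 30 + 2·28 = 86
30(ω_s−ω_c) = −86(ω_r−ω_c),  ω_s=0, ω_c=1
ω_r = 1 − (30/86)(0−1) = 58/43
ω_r/ω_c = 58/43

58/43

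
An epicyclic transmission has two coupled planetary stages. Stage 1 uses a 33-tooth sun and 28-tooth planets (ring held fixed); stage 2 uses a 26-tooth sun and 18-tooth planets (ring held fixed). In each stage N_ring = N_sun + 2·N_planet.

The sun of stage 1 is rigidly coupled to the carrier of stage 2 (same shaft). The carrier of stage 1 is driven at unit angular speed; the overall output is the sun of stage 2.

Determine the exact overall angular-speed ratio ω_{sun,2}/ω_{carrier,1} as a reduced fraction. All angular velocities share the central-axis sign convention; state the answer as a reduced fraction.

Stage 1: N_ring = 33 + 2·28 = 89
Stage 1: 33(ω_s−ω_c) = −89(ω_r−ω_c),  ω_r=0, ω_c=1
Stage 1: ω_s = 1 − (89/33)(0−1) = 122/33
  ⇒ ω_s¹/ω_c¹ = 122/33
Stage 2: N_ring = 26 + 2·18 = 62
Stage 2: 26(ω_s−ω_c) = −62(ω_r−ω_c),  ω_r=0, ω_c=1
Stage 2: ω_s = 1 − (62/26)(0−1) = 44/13
  ⇒ ω_s²/ω_c² = 44/13
Coupling ω_c² = ω_s¹ ⇒ overall = 122/33 × 44/13 = 488/39

488/39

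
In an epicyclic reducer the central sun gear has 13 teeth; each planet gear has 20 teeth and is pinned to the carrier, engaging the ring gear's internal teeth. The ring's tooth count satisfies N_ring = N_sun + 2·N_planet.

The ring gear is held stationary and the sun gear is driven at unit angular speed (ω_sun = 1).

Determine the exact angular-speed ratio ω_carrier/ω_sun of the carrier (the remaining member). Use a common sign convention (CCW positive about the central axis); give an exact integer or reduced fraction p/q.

13/66

N_ring = 13 + 2·20 = 53
13(ω_s−ω_c) = −53(ω_r−ω_c),  ω_r=0, ω_s=1
13(1−ω_c) = −53(0−ω_c)  ⇒  66ω_c = 13  ⇒  ω_c = 13/66
ω_c/ω_s = 13/66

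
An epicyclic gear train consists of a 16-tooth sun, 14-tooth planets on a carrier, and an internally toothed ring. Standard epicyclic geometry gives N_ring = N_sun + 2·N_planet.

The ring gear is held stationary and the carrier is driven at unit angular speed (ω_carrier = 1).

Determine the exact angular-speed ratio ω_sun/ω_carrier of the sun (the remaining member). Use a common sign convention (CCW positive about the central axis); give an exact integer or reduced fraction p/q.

15/4

N_ring = 16 + 2·14 = 44
16(ω_s−ω_c) = −44(ω_r−ω_c),  ω_r=0, ω_c=1
ω_s = 1 − (44/16)(0−1) = 15/4
ω_s/ω_c = 15/4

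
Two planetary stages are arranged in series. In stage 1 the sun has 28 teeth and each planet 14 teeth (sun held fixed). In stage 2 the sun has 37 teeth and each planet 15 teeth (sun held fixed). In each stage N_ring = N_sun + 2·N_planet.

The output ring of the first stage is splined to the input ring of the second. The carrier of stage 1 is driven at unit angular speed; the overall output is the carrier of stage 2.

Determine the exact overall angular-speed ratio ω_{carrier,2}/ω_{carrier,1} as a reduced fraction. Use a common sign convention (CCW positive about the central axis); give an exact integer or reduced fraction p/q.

201/208

Stage 1: N_ring = 28 + 2·14 = 56
Stage 1: 28(ω_s−ω_c) = −56(ω_r−ω_c),  ω_s=0, ω_c=1
Stage 1: ω_r = 1 − (28/56)(0−1) = 3/2
  ⇒ ω_r¹/ω_c¹ = 3/2
Stage 2: N_ring = 37 + 2·15 = 67
Stage 2: 37(ω_s−ω_c) = −67(ω_r−ω_c),  ω_s=0, ω_r=1
Stage 2: 37(0−ω_c) = −67(1−ω_c)  ⇒  104ω_c = 67  ⇒  ω_c = 67/104
  ⇒ ω_c²/ω_r² = 67/104
Coupling ω_r² = ω_r¹ ⇒ overall = 3/2 × 67/104 = 201/208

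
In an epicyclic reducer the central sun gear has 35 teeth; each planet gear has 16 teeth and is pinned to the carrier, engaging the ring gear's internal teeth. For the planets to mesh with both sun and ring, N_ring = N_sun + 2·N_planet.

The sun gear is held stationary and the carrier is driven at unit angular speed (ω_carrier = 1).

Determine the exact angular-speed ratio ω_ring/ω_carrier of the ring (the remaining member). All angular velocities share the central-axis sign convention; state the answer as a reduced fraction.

102/67

N_ring = 35 + 2·16 = 67
35(ω_s−ω_c) = −67(ω_r−ω_c),  ω_s=0, ω_c=1
ω_r = 1 − (35/67)(0−1) = 102/67
ω_r/ω_c = 102/67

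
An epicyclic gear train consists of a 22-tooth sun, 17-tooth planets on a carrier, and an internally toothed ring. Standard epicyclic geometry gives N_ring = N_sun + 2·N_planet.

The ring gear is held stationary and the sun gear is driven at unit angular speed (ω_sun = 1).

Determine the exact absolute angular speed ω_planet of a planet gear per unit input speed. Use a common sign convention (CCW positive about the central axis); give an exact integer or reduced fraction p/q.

-11/17

N_ring = 22 + 2·17 = 56
22(ω_s−ω_c) = −56(ω_r−ω_c),  ω_r=0, ω_s=1
22(1−ω_c) = −56(0−ω_c)  ⇒  78ω_c = 22  ⇒  ω_c = 11/39
sun–planet: 22·(1−11/39) = −17·(ω_p−ω_c)  ⇒  ω_p−ω_c = −(22/17)·(28/39) = -616/663
ω_p = 11/39 − 616/663 = -11/17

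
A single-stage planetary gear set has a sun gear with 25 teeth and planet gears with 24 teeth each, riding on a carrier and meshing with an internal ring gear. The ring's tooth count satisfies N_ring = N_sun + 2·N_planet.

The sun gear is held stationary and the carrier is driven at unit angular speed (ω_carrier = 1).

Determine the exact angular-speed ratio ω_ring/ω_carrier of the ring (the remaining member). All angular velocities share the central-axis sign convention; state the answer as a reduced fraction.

N_ring = 25 + 2·24 = 73
25(ω_s−ω_c) = −73(ω_r−ω_c),  ω_s=0, ω_c=1
ω_r = 1 − (25/73)(0−1) = 98/73
ω_r/ω_c = 98/73

98/73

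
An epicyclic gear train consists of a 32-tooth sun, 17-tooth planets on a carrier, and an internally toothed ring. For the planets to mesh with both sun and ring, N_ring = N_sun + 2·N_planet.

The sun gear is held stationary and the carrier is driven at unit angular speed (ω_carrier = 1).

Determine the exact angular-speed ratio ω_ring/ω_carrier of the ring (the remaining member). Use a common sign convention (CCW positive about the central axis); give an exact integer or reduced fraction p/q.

49/33

N_ring = 32 + 2·17 = 66
32(ω_s−ω_c) = −66(ω_r−ω_c),  ω_s=0, ω_c=1
ω_r = 1 − (32/66)(0−1) = 49/33
ω_r/ω_c = 49/33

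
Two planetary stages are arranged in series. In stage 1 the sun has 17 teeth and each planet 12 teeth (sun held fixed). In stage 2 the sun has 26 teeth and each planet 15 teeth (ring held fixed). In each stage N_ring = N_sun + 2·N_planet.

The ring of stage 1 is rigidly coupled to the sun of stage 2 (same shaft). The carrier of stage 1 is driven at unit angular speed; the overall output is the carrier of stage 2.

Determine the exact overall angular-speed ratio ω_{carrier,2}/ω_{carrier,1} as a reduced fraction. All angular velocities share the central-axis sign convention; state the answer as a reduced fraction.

Stage 1: N_ring = 17 + 2·12 = 41
Stage 1: 17(ω_s−ω_c) = −41(ω_r−ω_c),  ω_s=0, ω_c=1
Stage 1: ω_r = 1 − (17/41)(0−1) = 58/41
  ⇒ ω_r¹/ω_c¹ = 58/41
Stage 2: N_ring = 26 + 2·15 = 56
Stage 2: 26(ω_s−ω_c) = −56(ω_r−ω_c),  ω_r=0, ω_s=1
Stage 2: 26(1−ω_c) = −56(0−ω_c)  ⇒  82ω_c = 26  ⇒  ω_c = 13/41
  ⇒ ω_c²/ω_s² = 13/41
Coupling ω_s² = ω_r¹ ⇒ overall = 58/41 × 13/41 = 754/1681

754/1681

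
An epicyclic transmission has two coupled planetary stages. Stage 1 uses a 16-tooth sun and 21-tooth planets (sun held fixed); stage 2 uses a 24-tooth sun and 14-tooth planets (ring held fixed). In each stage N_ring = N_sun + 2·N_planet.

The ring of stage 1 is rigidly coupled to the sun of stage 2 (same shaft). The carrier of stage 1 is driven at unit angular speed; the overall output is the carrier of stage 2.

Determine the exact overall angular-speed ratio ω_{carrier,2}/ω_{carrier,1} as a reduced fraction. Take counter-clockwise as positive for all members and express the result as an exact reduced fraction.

222/551

Stage 1: N_ring = 16 + 2·21 = 58
Stage 1: 16(ω_s−ω_c) = −58(ω_r−ω_c),  ω_s=0, ω_c=1
Stage 1: ω_r = 1 − (16/58)(0−1) = 37/29
  ⇒ ω_r¹/ω_c¹ = 37/29
Stage 2: N_ring = 24 + 2·14 = 52
Stage 2: 24(ω_s−ω_c) = −52(ω_r−ω_c),  ω_r=0, ω_s=1
Stage 2: 24(1−ω_c) = −52(0−ω_c)  ⇒  76ω_c = 24  ⇒  ω_c = 6/19
  ⇒ ω_c²/ω_s² = 6/19
Coupling ω_s² = ω_r¹ ⇒ overall = 37/29 × 6/19 = 222/551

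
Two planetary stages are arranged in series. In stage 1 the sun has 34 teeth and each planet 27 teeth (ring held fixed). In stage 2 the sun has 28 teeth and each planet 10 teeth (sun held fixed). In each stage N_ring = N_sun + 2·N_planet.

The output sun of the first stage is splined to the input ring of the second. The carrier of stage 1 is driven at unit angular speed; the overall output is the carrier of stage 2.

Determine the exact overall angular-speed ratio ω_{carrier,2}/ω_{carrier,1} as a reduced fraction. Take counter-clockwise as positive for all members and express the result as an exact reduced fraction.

Stage 1: N_ring = 34 + 2·27 = 88
Stage 1: 34(ω_s−ω_c) = −88(ω_r−ω_c),  ω_r=0, ω_c=1
Stage 1: ω_s = 1 − (88/34)(0−1) = 61/17
  ⇒ ω_s¹/ω_c¹ = 61/17
Stage 2: N_ring = 28 + 2·10 = 48
Stage 2: 28(ω_s−ω_c) = −48(ω_r−ω_c),  ω_s=0, ω_r=1
Stage 2: 28(0−ω_c) = −48(1−ω_c)  ⇒  76ω_c = 48  ⇒  ω_c = 12/19
  ⇒ ω_c²/ω_r² = 12/19
Coupling ω_r² = ω_s¹ ⇒ overall = 61/17 × 12/19 = 732/323

732/323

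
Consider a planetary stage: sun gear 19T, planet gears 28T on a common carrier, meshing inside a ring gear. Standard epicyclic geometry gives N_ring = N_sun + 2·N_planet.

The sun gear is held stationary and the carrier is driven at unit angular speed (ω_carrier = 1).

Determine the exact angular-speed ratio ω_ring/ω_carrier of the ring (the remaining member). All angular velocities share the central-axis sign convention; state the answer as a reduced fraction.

N_ring = 19 + 2·28 = 75
19(ω_s−ω_c) = −75(ω_r−ω_c),  ω_s=0, ω_c=1
ω_r = 1 − (19/75)(0−1) = 94/75
ω_r/ω_c = 94/75

94/75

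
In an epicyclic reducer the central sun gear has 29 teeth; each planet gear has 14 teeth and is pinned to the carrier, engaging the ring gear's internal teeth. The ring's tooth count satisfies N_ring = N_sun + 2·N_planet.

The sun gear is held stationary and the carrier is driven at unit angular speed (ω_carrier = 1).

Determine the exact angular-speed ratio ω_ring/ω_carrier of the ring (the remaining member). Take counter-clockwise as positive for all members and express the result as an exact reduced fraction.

86/57

N_ring = 29 + 2·14 = 57
29(ω_s−ω_c) = −57(ω_r−ω_c),  ω_s=0, ω_c=1
ω_r = 1 − (29/57)(0−1) = 86/57
ω_r/ω_c = 86/57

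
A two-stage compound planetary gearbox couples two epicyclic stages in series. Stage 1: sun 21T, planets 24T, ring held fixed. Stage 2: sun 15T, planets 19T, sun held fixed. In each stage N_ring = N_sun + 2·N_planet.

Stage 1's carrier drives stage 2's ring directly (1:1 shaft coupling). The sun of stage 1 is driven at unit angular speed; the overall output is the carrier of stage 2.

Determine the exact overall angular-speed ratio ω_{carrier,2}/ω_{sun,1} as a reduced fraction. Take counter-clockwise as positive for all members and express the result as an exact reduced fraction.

Stage 1: N_ring = 21 + 2·24 = 69
Stage 1: 21(ω_s−ω_c) = −69(ω_r−ω_c),  ω_r=0, ω_s=1
Stage 1: 21(1−ω_c) = −69(0−ω_c)  ⇒  90ω_c = 21  ⇒  ω_c = 7/30
  ⇒ ω_c¹/ω_s¹ = 7/30
Stage 2: N_ring = 15 + 2·19 = 53
Stage 2: 15(ω_s−ω_c) = −53(ω_r−ω_c),  ω_s=0, ω_r=1
Stage 2: 15(0−ω_c) = −53(1−ω_c)  ⇒  68ω_c = 53  ⇒  ω_c = 53/68
  ⇒ ω_c²/ω_r² = 53/68
Coupling ω_r² = ω_c¹ ⇒ overall = 7/30 × 53/68 = 371/2040

371/2040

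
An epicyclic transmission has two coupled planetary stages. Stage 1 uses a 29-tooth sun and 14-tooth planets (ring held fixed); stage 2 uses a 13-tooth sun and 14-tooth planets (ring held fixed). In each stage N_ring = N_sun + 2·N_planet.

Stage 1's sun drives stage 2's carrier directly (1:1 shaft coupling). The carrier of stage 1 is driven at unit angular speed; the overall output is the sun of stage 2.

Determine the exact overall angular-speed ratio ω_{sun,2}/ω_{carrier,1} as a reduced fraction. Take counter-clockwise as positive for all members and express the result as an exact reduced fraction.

4644/377

Stage 1: N_ring = 29 + 2·14 = 57
Stage 1: 29(ω_s−ω_c) = −57(ω_r−ω_c),  ω_r=0, ω_c=1
Stage 1: ω_s = 1 − (57/29)(0−1) = 86/29
  ⇒ ω_s¹/ω_c¹ = 86/29
Stage 2: N_ring = 13 + 2·14 = 41
Stage 2: 13(ω_s−ω_c) = −41(ω_r−ω_c),  ω_r=0, ω_c=1
Stage 2: ω_s = 1 − (41/13)(0−1) = 54/13
  ⇒ ω_s²/ω_c² = 54/13
Coupling ω_c² = ω_s¹ ⇒ overall = 86/29 × 54/13 = 4644/377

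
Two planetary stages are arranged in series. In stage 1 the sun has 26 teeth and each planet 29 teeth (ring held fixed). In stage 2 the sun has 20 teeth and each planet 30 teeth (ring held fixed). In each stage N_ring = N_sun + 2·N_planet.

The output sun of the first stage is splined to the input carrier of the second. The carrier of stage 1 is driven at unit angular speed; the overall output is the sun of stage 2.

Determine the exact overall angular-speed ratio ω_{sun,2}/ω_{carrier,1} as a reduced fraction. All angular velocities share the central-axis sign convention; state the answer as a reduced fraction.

Stage 1: N_ring = 26 + 2·29 = 84
Stage 1: 26(ω_s−ω_c) = −84(ω_r−ω_c),  ω_r=0, ω_c=1
Stage 1: ω_s = 1 − (84/26)(0−1) = 55/13
  ⇒ ω_s¹/ω_c¹ = 55/13
Stage 2: N_ring = 20 + 2·30 = 80
Stage 2: 20(ω_s−ω_c) = −80(ω_r−ω_c),  ω_r=0, ω_c=1
Stage 2: ω_s = 1 − (80/20)(0−1) = 5
  ⇒ ω_s²/ω_c² = 5
Coupling ω_c² = ω_s¹ ⇒ overall = 55/13 × 5 = 275/13

275/13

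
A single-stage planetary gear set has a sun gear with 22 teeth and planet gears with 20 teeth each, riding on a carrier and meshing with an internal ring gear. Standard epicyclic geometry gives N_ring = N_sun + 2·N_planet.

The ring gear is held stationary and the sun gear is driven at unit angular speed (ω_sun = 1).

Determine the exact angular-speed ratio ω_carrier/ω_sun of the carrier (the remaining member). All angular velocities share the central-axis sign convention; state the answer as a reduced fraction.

N_ring = 22 + 2·20 = 62
22(ω_s−ω_c) = −62(ω_r−ω_c),  ω_r=0, ω_s=1
22(1−ω_c) = −62(0−ω_c)  ⇒  84ω_c = 22  ⇒  ω_c = 11/42
ω_c/ω_s = 11/42

11/42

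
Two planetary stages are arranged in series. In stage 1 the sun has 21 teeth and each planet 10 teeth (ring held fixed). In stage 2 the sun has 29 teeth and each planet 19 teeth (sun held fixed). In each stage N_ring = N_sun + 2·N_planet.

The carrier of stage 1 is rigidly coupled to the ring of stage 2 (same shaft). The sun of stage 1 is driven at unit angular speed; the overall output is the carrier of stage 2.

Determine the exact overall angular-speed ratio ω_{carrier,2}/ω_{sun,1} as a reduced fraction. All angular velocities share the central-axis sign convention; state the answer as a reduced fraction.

469/1984

Stage 1: N_ring = 21 + 2·10 = 41
Stage 1: 21(ω_s−ω_c) = −41(ω_r−ω_c),  ω_r=0, ω_s=1
Stage 1: 21(1−ω_c) = −41(0−ω_c)  ⇒  62ω_c = 21  ⇒  ω_c = 21/62
  ⇒ ω_c¹/ω_s¹ = 21/62
Stage 2: N_ring = 29 + 2·19 = 67
Stage 2: 29(ω_s−ω_c) = −67(ω_r−ω_c),  ω_s=0, ω_r=1
Stage 2: 29(0−ω_c) = −67(1−ω_c)  ⇒  96ω_c = 67  ⇒  ω_c = 67/96
  ⇒ ω_c²/ω_r² = 67/96
Coupling ω_r² = ω_c¹ ⇒ overall = 21/62 × 67/96 = 469/1984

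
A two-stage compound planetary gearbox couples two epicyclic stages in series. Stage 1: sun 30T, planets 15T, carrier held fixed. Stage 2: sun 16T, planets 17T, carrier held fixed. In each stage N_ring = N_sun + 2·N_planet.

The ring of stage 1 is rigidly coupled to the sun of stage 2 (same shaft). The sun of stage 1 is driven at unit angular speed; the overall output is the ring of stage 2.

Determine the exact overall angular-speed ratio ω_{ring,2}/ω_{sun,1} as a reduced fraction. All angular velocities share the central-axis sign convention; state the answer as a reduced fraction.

Stage 1: N_ring = 30 + 2·15 = 60
Stage 1: 30(ω_s−ω_c) = −60(ω_r−ω_c),  ω_c=0, ω_s=1
Stage 1: ω_r = 0 − (30/60)(1−0) = -1/2
  ⇒ ω_r¹/ω_s¹ = -1/2
Stage 2: N_ring = 16 + 2·17 = 50
Stage 2: 16(ω_s−ω_c) = −50(ω_r−ω_c),  ω_c=0, ω_s=1
Stage 2: ω_r = 0 − (16/50)(1−0) = -8/25
  ⇒ ω_r²/ω_s² = -8/25
Coupling ω_s² = ω_r¹ ⇒ overall = -1/2 × -8/25 = 4/25

4/25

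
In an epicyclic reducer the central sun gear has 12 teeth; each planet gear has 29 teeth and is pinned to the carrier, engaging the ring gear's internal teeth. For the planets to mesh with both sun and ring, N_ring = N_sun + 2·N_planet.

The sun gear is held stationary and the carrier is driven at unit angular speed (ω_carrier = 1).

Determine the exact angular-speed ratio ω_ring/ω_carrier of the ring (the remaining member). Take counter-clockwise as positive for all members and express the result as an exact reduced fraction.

N_ring = 12 + 2·29 = 70
12(ω_s−ω_c) = −70(ω_r−ω_c),  ω_s=0, ω_c=1
ω_r = 1 − (12/70)(0−1) = 41/35
ω_r/ω_c = 41/35

41/35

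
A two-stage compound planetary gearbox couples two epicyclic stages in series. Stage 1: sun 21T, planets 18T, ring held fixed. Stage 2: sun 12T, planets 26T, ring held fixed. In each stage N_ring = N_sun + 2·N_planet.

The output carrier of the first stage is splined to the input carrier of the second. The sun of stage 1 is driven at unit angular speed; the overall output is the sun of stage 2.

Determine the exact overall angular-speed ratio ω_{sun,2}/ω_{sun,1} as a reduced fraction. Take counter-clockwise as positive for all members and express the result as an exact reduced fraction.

Stage 1: N_ring = 21 + 2·18 = 57
Stage 1: 21(ω_s−ω_c) = −57(ω_r−ω_c),  ω_r=0, ω_s=1
Stage 1: 21(1−ω_c) = −57(0−ω_c)  ⇒  78ω_c = 21  ⇒  ω_c = 7/26
  ⇒ ω_c¹/ω_s¹ = 7/26
Stage 2: N_ring = 12 + 2·26 = 64
Stage 2: 12(ω_s−ω_c) = −64(ω_r−ω_c),  ω_r=0, ω_c=1
Stage 2: ω_s = 1 − (64/12)(0−1) = 19/3
  ⇒ ω_s²/ω_c² = 19/3
Coupling ω_c² = ω_c¹ ⇒ overall = 7/26 × 19/3 = 133/78

133/78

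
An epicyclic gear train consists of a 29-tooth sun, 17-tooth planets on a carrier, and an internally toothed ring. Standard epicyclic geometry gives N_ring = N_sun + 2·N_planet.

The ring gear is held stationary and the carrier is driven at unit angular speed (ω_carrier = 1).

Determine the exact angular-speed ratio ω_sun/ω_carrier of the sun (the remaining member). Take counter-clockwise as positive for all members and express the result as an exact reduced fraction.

92/29

N_ring = 29 + 2·17 = 63
29(ω_s−ω_c) = −63(ω_r−ω_c),  ω_r=0, ω_c=1
ω_s = 1 − (63/29)(0−1) = 92/29
ω_s/ω_c = 92/29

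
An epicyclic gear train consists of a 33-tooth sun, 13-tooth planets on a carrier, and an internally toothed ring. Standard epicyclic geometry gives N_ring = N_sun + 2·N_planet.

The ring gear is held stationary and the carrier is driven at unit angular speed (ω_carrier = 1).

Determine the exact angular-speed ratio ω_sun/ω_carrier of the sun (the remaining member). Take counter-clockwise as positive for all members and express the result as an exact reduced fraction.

N_ring = 33 + 2·13 = 59
33(ω_s−ω_c) = −59(ω_r−ω_c),  ω_r=0, ω_c=1
ω_s = 1 − (59/33)(0−1) = 92/33
ω_s/ω_c = 92/33

92/33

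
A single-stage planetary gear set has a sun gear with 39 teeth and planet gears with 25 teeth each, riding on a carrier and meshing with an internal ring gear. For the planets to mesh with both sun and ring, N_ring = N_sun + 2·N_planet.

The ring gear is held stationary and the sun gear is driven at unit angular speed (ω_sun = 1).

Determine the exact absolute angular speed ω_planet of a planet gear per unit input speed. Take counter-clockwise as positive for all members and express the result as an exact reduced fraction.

N_ring = 39 + 2·25 = 89
39(ω_s−ω_c) = −89(ω_r−ω_c),  ω_r=0, ω_s=1
39(1−ω_c) = −89(0−ω_c)  ⇒  128ω_c = 39  ⇒  ω_c = 39/128
sun–planet: 39·(1−39/128) = −25·(ω_p−ω_c)  ⇒  ω_p−ω_c = −(39/25)·(89/128) = -3471/3200
ω_p = 39/128 − 3471/3200 = -39/50

-39/50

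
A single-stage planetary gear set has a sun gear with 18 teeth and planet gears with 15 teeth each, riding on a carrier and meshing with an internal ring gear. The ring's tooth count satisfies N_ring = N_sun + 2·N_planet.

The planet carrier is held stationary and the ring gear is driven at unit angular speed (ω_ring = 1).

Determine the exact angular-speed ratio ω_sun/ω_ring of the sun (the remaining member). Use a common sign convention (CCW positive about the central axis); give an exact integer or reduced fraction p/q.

N_ring = 18 + 2·15 = 48
18(ω_s−ω_c) = −48(ω_r−ω_c),  ω_c=0, ω_r=1
ω_s = 0 − (48/18)(1−0) = -8/3
ω_s/ω_r = -8/3

-8/3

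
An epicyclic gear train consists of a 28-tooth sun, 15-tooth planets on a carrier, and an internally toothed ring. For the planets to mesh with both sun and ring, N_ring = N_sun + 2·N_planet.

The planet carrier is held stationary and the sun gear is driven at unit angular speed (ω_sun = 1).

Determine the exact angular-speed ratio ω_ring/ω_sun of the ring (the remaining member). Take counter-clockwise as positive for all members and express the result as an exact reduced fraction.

-14/29

N_ring = 28 + 2·15 = 58
28(ω_s−ω_c) = −58(ω_r−ω_c),  ω_c=0, ω_s=1
ω_r = 0 − (28/58)(1−0) = -14/29
ω_r/ω_s = -14/29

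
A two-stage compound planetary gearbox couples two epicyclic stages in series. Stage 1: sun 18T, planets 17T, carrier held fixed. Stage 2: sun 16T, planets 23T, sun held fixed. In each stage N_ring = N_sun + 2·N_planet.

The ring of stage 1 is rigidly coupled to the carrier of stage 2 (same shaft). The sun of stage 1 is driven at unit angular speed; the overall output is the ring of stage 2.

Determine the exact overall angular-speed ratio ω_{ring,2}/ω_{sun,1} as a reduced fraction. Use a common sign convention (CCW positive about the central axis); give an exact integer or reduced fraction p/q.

Stage 1: N_ring = 18 + 2·17 = 52
Stage 1: 18(ω_s−ω_c) = −52(ω_r−ω_c),  ω_c=0, ω_s=1
Stage 1: ω_r = 0 − (18/52)(1−0) = -9/26
  ⇒ ω_r¹/ω_s¹ = -9/26
Stage 2: N_ring = 16 + 2·23 = 62
Stage 2: 16(ω_s−ω_c) = −62(ω_r−ω_c),  ω_s=0, ω_c=1
Stage 2: ω_r = 1 − (16/62)(0−1) = 39/31
  ⇒ ω_r²/ω_c² = 39/31
Coupling ω_c² = ω_r¹ ⇒ overall = -9/26 × 39/31 = -27/62

-27/62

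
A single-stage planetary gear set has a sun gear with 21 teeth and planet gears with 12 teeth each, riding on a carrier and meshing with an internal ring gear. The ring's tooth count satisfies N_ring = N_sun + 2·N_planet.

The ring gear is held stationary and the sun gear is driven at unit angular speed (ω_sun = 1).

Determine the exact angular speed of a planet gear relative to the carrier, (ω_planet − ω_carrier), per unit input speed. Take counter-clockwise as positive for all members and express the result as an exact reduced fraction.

N_ring = 21 + 2·12 = 45
21(ω_s−ω_c) = −45(ω_r−ω_c),  ω_r=0, ω_s=1
21(1−ω_c) = −45(0−ω_c)  ⇒  66ω_c = 21  ⇒  ω_c = 7/22
sun–planet: 21·(1−7/22) = −12·(ω_p−ω_c)  ⇒  ω_p−ω_c = −(21/12)·(15/22) = -105/88

-105/88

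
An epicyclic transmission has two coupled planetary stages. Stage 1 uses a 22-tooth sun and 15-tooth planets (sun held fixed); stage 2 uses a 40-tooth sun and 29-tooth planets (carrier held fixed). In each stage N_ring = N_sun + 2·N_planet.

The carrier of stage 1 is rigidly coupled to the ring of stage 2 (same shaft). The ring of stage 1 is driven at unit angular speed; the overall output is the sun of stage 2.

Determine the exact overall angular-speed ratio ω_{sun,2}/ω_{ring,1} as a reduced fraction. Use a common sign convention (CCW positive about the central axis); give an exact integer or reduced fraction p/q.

Stage 1: N_ring = 22 + 2·15 = 52
Stage 1: 22(ω_s−ω_c) = −52(ω_r−ω_c),  ω_s=0, ω_r=1
Stage 1: 22(0−ω_c) = −52(1−ω_c)  ⇒  74ω_c = 52  ⇒  ω_c = 26/37
  ⇒ ω_c¹/ω_r¹ = 26/37
Stage 2: N_ring = 40 + 2·29 = 98
Stage 2: 40(ω_s−ω_c) = −98(ω_r−ω_c),  ω_c=0, ω_r=1
Stage 2: ω_s = 0 − (98/40)(1−0) = -49/20
  ⇒ ω_s²/ω_r² = -49/20
Coupling ω_r² = ω_c¹ ⇒ overall = 26/37 × -49/20 = -637/370

-637/370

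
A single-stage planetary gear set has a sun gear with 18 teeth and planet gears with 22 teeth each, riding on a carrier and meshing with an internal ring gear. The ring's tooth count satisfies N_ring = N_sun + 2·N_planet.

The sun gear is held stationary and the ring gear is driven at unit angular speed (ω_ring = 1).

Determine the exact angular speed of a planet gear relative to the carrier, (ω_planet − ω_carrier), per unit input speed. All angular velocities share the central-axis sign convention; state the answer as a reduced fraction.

279/440

N_ring = 18 + 2·22 = 62
18(ω_s−ω_c) = −62(ω_r−ω_c),  ω_s=0, ω_r=1
18(0−ω_c) = −62(1−ω_c)  ⇒  80ω_c = 62  ⇒  ω_c = 31/40
sun–planet: 18·(0−31/40) = −22·(ω_p−ω_c)  ⇒  ω_p−ω_c = −(18/22)·(-31/40) = 279/440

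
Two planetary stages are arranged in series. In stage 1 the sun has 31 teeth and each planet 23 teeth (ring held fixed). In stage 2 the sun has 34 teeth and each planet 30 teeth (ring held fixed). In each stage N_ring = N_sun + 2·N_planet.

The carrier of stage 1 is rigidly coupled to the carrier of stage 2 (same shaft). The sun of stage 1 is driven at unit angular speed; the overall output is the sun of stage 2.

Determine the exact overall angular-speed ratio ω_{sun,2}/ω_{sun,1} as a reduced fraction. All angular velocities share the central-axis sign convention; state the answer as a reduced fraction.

Stage 1: N_ring = 31 + 2·23 = 77
Stage 1: 31(ω_s−ω_c) = −77(ω_r−ω_c),  ω_r=0, ω_s=1
Stage 1: 31(1−ω_c) = −77(0−ω_c)  ⇒  108ω_c = 31  ⇒  ω_c = 31/108
  ⇒ ω_c¹/ω_s¹ = 31/108
Stage 2: N_ring = 34 + 2·30 = 94
Stage 2: 34(ω_s−ω_c) = −94(ω_r−ω_c),  ω_r=0, ω_c=1
Stage 2: ω_s = 1 − (94/34)(0−1) = 64/17
  ⇒ ω_s²/ω_c² = 64/17
Coupling ω_c² = ω_c¹ ⇒ overall = 31/108 × 64/17 = 496/459

496/459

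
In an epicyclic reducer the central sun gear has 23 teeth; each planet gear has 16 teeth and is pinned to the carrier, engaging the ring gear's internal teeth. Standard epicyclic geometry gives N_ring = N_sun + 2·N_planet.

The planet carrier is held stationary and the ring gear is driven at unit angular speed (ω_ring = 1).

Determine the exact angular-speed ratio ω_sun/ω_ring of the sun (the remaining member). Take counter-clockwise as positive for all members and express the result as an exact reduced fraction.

N_ring = 23 + 2·16 = 55
23(ω_s−ω_c) = −55(ω_r−ω_c),  ω_c=0, ω_r=1
ω_s = 0 − (55/23)(1−0) = -55/23
ω_s/ω_r = -55/23

-55/23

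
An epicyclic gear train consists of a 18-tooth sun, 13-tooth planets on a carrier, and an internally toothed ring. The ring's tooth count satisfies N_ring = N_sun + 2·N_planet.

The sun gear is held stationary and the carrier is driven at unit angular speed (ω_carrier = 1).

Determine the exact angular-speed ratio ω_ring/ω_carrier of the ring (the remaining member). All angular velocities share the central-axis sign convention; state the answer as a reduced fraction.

31/22

N_ring = 18 + 2·13 = 44
18(ω_s−ω_c) = −44(ω_r−ω_c),  ω_s=0, ω_c=1
ω_r = 1 − (18/44)(0−1) = 31/22
ω_r/ω_c = 31/22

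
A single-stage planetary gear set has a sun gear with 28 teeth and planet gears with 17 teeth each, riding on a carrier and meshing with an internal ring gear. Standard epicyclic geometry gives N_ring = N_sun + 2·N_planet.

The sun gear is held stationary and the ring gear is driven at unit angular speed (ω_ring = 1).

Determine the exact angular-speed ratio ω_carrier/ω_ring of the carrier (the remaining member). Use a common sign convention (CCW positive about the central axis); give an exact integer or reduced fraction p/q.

N_ring = 28 + 2·17 = 62
28(ω_s−ω_c) = −62(ω_r−ω_c),  ω_s=0, ω_r=1
28(0−ω_c) = −62(1−ω_c)  ⇒  90ω_c = 62  ⇒  ω_c = 31/45
ω_c/ω_r = 31/45

31/45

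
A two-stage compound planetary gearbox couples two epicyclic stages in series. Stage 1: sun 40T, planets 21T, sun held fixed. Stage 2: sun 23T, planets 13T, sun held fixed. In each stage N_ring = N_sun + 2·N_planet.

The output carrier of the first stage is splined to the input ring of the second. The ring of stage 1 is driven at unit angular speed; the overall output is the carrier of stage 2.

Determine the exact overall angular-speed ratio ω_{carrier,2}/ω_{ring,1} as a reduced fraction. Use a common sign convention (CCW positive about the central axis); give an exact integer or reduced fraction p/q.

2009/4392

Stage 1: N_ring = 40 + 2·21 = 82
Stage 1: 40(ω_s−ω_c) = −82(ω_r−ω_c),  ω_s=0, ω_r=1
Stage 1: 40(0−ω_c) = −82(1−ω_c)  ⇒  122ω_c = 82  ⇒  ω_c = 41/61
  ⇒ ω_c¹/ω_r¹ = 41/61
Stage 2: N_ring = 23 + 2·13 = 49
Stage 2: 23(ω_s−ω_c) = −49(ω_r−ω_c),  ω_s=0, ω_r=1
Stage 2: 23(0−ω_c) = −49(1−ω_c)  ⇒  72ω_c = 49  ⇒  ω_c = 49/72
  ⇒ ω_c²/ω_r² = 49/72
Coupling ω_r² = ω_c¹ ⇒ overall = 41/61 × 49/72 = 2009/4392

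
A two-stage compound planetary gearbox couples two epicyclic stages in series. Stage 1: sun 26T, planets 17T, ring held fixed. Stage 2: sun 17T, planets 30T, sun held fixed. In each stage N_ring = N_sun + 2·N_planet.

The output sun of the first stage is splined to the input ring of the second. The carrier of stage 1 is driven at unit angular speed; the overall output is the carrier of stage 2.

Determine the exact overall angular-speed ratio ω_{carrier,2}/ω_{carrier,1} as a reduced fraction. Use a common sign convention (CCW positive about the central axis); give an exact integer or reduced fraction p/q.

Stage 1: N_ring = 26 + 2·17 = 60
Stage 1: 26(ω_s−ω_c) = −60(ω_r−ω_c),  ω_r=0, ω_c=1
Stage 1: ω_s = 1 − (60/26)(0−1) = 43/13
  ⇒ ω_s¹/ω_c¹ = 43/13
Stage 2: N_ring = 17 + 2·30 = 77
Stage 2: 17(ω_s−ω_c) = −77(ω_r−ω_c),  ω_s=0, ω_r=1
Stage 2: 17(0−ω_c) = −77(1−ω_c)  ⇒  94ω_c = 77  ⇒  ω_c = 77/94
  ⇒ ω_c²/ω_r² = 77/94
Coupling ω_r² = ω_s¹ ⇒ overall = 43/13 × 77/94 = 3311/1222

3311/1222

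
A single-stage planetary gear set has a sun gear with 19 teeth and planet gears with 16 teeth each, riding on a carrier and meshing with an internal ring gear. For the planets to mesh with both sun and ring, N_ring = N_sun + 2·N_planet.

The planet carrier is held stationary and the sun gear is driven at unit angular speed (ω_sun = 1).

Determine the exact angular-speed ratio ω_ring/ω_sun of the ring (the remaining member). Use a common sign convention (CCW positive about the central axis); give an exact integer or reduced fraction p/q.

-19/51

N_ring = 19 + 2·16 = 51
19(ω_s−ω_c) = −51(ω_r−ω_c),  ω_c=0, ω_s=1
ω_r = 0 − (19/51)(1−0) = -19/51
ω_r/ω_s = -19/51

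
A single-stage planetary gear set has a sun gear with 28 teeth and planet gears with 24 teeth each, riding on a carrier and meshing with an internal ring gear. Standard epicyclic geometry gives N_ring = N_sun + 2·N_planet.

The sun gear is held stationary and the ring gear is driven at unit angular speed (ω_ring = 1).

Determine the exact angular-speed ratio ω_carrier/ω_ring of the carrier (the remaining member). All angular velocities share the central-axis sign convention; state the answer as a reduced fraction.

19/26

N_ring = 28 + 2·24 = 76
28(ω_s−ω_c) = −76(ω_r−ω_c),  ω_s=0, ω_r=1
28(0−ω_c) = −76(1−ω_c)  ⇒  104ω_c = 76  ⇒  ω_c = 19/26
ω_c/ω_r = 19/26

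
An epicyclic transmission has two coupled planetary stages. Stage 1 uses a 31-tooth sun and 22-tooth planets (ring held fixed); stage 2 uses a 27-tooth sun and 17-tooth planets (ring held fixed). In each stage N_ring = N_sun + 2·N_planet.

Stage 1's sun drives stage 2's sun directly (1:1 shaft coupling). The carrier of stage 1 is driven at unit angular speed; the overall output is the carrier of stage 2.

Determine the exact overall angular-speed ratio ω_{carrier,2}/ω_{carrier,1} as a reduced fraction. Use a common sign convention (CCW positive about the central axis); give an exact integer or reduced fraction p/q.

1431/1364

Stage 1: N_ring = 31 + 2·22 = 75
Stage 1: 31(ω_s−ω_c) = −75(ω_r−ω_c),  ω_r=0, ω_c=1
Stage 1: ω_s = 1 − (75/31)(0−1) = 106/31
  ⇒ ω_s¹/ω_c¹ = 106/31
Stage 2: N_ring = 27 + 2·17 = 61
Stage 2: 27(ω_s−ω_c) = −61(ω_r−ω_c),  ω_r=0, ω_s=1
Stage 2: 27(1−ω_c) = −61(0−ω_c)  ⇒  88ω_c = 27  ⇒  ω_c = 27/88
  ⇒ ω_c²/ω_s² = 27/88
Coupling ω_s² = ω_s¹ ⇒ overall = 106/31 × 27/88 = 1431/1364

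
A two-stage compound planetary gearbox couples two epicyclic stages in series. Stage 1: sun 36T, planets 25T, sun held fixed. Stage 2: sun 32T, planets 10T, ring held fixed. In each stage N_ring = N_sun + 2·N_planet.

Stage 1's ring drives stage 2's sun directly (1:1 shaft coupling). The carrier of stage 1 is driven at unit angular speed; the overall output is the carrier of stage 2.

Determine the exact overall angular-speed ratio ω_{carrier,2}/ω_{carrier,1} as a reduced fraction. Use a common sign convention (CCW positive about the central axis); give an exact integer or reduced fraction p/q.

488/903

Stage 1: N_ring = 36 + 2·25 = 86
Stage 1: 36(ω_s−ω_c) = −86(ω_r−ω_c),  ω_s=0, ω_c=1
Stage 1: ω_r = 1 − (36/86)(0−1) = 61/43
  ⇒ ω_r¹/ω_c¹ = 61/43
Stage 2: N_ring = 32 + 2·10 = 52
Stage 2: 32(ω_s−ω_c) = −52(ω_r−ω_c),  ω_r=0, ω_s=1
Stage 2: 32(1−ω_c) = −52(0−ω_c)  ⇒  84ω_c = 32  ⇒  ω_c = 8/21
  ⇒ ω_c²/ω_s² = 8/21
Coupling ω_s² = ω_r¹ ⇒ overall = 61/43 × 8/21 = 488/903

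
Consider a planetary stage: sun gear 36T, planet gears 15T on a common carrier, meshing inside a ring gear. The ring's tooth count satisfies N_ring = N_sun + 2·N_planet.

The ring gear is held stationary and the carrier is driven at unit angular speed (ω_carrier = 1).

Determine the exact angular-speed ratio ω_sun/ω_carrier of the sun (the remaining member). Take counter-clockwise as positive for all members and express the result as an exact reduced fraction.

17/6

N_ring = 36 + 2·15 = 66
36(ω_s−ω_c) = −66(ω_r−ω_c),  ω_r=0, ω_c=1
ω_s = 1 − (66/36)(0−1) = 17/6
ω_s/ω_c = 17/6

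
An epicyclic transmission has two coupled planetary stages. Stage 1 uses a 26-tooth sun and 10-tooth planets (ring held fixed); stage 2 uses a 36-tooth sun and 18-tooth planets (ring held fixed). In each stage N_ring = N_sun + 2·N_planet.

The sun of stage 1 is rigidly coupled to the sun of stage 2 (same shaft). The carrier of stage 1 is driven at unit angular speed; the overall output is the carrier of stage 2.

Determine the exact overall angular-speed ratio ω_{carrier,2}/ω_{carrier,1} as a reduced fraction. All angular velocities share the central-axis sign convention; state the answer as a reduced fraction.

Stage 1: N_ring = 26 + 2·10 = 46
Stage 1: 26(ω_s−ω_c) = −46(ω_r−ω_c),  ω_r=0, ω_c=1
Stage 1: ω_s = 1 − (46/26)(0−1) = 36/13
  ⇒ ω_s¹/ω_c¹ = 36/13
Stage 2: N_ring = 36 + 2·18 = 72
Stage 2: 36(ω_s−ω_c) = −72(ω_r−ω_c),  ω_r=0, ω_s=1
Stage 2: 36(1−ω_c) = −72(0−ω_c)  ⇒  108ω_c = 36  ⇒  ω_c = 1/3
  ⇒ ω_c²/ω_s² = 1/3
Coupling ω_s² = ω_s¹ ⇒ overall = 36/13 × 1/3 = 12/13

12/13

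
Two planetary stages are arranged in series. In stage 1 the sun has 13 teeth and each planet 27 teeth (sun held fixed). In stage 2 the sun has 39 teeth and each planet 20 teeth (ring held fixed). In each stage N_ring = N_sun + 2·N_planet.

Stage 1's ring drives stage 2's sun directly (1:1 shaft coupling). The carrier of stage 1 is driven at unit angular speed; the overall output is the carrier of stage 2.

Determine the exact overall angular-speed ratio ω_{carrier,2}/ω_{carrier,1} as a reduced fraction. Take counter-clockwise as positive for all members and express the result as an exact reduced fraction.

Stage 1: N_ring = 13 + 2·27 = 67
Stage 1: 13(ω_s−ω_c) = −67(ω_r−ω_c),  ω_s=0, ω_c=1
Stage 1: ω_r = 1 − (13/67)(0−1) = 80/67
  ⇒ ω_r¹/ω_c¹ = 80/67
Stage 2: N_ring = 39 + 2·20 = 79
Stage 2: 39(ω_s−ω_c) = −79(ω_r−ω_c),  ω_r=0, ω_s=1
Stage 2: 39(1−ω_c) = −79(0−ω_c)  ⇒  118ω_c = 39  ⇒  ω_c = 39/118
  ⇒ ω_c²/ω_s² = 39/118
Coupling ω_s² = ω_r¹ ⇒ overall = 80/67 × 39/118 = 1560/3953

1560/3953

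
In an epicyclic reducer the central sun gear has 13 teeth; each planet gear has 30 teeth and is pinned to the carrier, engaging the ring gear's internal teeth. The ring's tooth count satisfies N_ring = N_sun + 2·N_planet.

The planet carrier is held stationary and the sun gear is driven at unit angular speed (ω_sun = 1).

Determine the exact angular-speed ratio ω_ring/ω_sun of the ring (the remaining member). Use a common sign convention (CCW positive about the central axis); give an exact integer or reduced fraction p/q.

N_ring = 13 + 2·30 = 73
13(ω_s−ω_c) = −73(ω_r−ω_c),  ω_c=0, ω_s=1
ω_r = 0 − (13/73)(1−0) = -13/73
ω_r/ω_s = -13/73

-13/73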